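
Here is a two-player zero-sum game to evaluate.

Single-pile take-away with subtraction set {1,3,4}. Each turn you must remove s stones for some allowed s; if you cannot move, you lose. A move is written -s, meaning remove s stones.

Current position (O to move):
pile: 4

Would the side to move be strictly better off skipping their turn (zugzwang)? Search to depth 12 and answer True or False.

p1 O@[4]: -1[3]-1 -3[1]-1 -4[0]+1*
p2 X@[0] terminal -1; root [4] d12
if O skipped the turn, X would face:
~ p1 X@[4]: -1[3]-1 -3[1]-1 -4[0]+1*
~ p2 O@[0] terminal -1; root [4] d12
compare (O): move=+1 vs pass=-1

zugzwang(4, O) = False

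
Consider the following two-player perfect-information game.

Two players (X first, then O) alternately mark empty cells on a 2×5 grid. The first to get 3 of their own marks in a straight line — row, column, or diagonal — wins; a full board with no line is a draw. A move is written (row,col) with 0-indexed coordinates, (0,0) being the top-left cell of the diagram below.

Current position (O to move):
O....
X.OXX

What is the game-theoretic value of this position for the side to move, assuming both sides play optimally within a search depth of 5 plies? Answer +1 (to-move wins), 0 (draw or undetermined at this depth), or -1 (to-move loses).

value(O..../X.OXX, O) = 0

p1 O@[O..../X.OXX]: (0,1)[OO.../X.OXX]+0* (0,2)[O.O../X.OXX]+0 (0,3)[O..O./X.OXX]+0 (0,4)[O...O/X.OXX]+0 (1,1)[O..../XOOXX]+0
p2 X@[OO.../X.OXX]: (0,2)[OOX../X.OXX]+0* (0,3)[OO.X./X.OXX]-1 (0,4)[OO..X/X.OXX]-1 (1,1)[OO.../XXOXX]-1
p3 O@[OOX../X.OXX]: (0,3)[OOXO./X.OXX]+0* (0,4)[OOX.O/X.OXX]+0 (1,1)[OOX../XOOXX]+0
p4 X@[OOXO./X.OXX]: (0,4)[OOXOX/X.OXX]+0* (1,1)[OOXO./XXOXX]+0
p5 O@[OOXOX/X.OXX]: (1,1)[OOXOX/XOOXX]+0*
p6 X@[OOXOX/XOOXX] terminal +0; root [O..../X.OXX] d5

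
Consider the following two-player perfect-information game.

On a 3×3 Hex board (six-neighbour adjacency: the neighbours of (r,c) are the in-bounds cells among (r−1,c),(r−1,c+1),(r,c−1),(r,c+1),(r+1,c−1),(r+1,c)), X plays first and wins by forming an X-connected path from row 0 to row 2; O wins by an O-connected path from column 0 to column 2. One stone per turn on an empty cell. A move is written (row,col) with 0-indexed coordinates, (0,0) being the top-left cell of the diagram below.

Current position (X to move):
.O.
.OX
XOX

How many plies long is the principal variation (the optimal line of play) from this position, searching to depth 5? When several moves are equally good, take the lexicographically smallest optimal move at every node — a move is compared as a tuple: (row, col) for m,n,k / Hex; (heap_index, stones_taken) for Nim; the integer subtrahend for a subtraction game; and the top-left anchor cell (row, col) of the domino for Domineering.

ply 1, X at .O./.OX/XOX | (0,0)=+1→XO./.OX/XOX*; (0,2)=+1→.OX/.OX/XOX; (1,0)=+1→.O./XOX/XOX
ply 2, O at XO./.OX/XOX | (0,2)=-1→XOO/.OX/XOX*; (1,0)=-1→XO./OOX/XOX
ply 3, X at XOO/.OX/XOX | (1,0)=+1→XOO/XOX/XOX*
ply 4: XOO/XOX/XOX is terminal -1 (O); from .O./.OX/XOX depth 5

PV length from [.O./.OX/XOX]: 3 plies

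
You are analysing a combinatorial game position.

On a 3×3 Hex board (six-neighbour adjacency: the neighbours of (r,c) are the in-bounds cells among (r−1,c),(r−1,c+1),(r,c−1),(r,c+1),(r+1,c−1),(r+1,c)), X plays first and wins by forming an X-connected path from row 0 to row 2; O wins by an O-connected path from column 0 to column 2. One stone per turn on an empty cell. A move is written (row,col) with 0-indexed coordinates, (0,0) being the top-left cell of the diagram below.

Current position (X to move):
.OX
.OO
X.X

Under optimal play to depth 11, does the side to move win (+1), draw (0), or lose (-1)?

[.OX/.OO/X.X] X move#1: (0,0):-1/XOX/.OO/X.X*, (1,0):-1/.OX/XOO/X.X, (2,1):-1/.OX/.OO/XXX
[XOX/.OO/X.X] O move#2: (1,0):+1/XOX/OOO/X.X*, (2,1):-1/XOX/.OO/XOX
[XOX/OOO/X.X] end (terminal -1, X#3); searched .OX/.OO/X.X to 11

value(.OX/.OO/X.X, X) = -1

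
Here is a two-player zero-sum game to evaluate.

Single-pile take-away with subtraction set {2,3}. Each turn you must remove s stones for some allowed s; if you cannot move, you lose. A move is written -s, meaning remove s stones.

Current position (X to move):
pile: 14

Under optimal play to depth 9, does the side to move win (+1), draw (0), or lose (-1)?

ply 1, X at 14 | -2=-1→12; -3=+1→11*
ply 2, O at 11 | -2=-1→9*; -3=-1→8
ply 3, X at 9 | -2=-1→7; -3=+1→6*
ply 4, O at 6 | -2=-1→4*; -3=-1→3
ply 5, X at 4 | -2=-1→2; -3=+1→1*
ply 6: 1 is terminal -1 (O); from 14 depth 9

value(14, X) = +1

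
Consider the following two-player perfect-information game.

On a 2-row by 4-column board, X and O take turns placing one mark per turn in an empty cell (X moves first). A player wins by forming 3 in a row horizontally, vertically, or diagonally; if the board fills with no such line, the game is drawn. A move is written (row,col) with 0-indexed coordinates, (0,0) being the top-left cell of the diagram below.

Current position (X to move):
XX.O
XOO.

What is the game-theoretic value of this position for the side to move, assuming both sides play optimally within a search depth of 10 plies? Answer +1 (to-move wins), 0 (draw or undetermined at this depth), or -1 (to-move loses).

value(XX.O/XOO., X) = +1

p1 X@[XX.O/XOO.]: (0,2)[XXXO/XOO.]+1* (1,3)[XX.O/XOOX]+0
p2 O@[XXXO/XOO.] terminal -1; root [XX.O/XOO.] d10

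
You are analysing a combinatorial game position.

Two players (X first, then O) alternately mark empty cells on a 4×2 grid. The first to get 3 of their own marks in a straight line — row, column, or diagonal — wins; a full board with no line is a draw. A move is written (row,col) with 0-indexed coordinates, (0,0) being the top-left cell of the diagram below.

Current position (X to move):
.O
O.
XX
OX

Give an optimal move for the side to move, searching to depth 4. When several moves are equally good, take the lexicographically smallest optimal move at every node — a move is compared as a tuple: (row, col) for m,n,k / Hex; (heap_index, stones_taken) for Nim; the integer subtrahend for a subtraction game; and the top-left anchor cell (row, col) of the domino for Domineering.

X's best at [.O/O./XX/OX]: (1,1)

[.O/O./XX/OX] X move#1: (0,0):+0/XO/O./XX/OX, (1,1):+1/.O/OX/XX/OX*
[.O/OX/XX/OX] end (terminal -1, O#2); searched .O/O./XX/OX to 4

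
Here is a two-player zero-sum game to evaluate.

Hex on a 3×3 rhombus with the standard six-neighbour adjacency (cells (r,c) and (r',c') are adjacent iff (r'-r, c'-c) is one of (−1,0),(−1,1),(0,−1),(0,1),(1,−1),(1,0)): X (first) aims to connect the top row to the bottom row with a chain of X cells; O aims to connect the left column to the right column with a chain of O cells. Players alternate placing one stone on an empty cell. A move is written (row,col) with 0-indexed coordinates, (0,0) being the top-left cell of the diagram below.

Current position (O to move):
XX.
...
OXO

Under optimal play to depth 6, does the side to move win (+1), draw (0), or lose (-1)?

value(XX./.../OXO, O) = +1

ply 1, O at XX./.../OXO | (0,2)=-1→XXO/.../OXO; (1,0)=-1→XX./O../OXO; (1,1)=+1→XX./.O./OXO*; (1,2)=-1→XX./..O/OXO
ply 2, X at XX./.O./OXO | (0,2)=-1→XXX/.O./OXO*; (1,0)=-1→XX./XO./OXO; (1,2)=-1→XX./.OX/OXO
ply 3, O at XXX/.O./OXO | (1,0)=-1→XXX/OO./OXO; (1,2)=+1→XXX/.OO/OXO*
ply 4: XXX/.OO/OXO is terminal -1 (X); from XX./.../OXO depth 6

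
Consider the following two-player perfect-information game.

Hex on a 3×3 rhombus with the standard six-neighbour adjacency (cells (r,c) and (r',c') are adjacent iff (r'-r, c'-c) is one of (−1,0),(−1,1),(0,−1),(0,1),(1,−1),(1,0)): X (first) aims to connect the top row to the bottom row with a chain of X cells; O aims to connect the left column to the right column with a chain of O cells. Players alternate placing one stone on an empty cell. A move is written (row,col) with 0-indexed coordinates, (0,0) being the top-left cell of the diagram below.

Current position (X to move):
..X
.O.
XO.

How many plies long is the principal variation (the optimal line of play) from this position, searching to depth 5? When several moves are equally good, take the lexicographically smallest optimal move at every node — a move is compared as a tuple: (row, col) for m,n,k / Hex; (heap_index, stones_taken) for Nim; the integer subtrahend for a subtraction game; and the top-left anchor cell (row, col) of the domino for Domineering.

PV length from [..X/.O./XO.]: 3 plies

p1 X@[..X/.O./XO.]: (0,0)[X.X/.O./XO.]-1 (0,1)[.XX/.O./XO.]-1 (1,0)[..X/XO./XO.]+1* (1,2)[..X/.OX/XO.]+1 (2,2)[..X/.O./XOX]+1
p2 O@[..X/XO./XO.]: (0,0)[O.X/XO./XO.]-1* (0,1)[.OX/XO./XO.]-1 (1,2)[..X/XOO/XO.]-1 (2,2)[..X/XO./XOO]-1
p3 X@[O.X/XO./XO.]: (0,1)[OXX/XO./XO.]+1* (1,2)[O.X/XOX/XO.]+1 (2,2)[O.X/XO./XOX]+1
p4 O@[OXX/XO./XO.] terminal -1; root [..X/.O./XO.] d5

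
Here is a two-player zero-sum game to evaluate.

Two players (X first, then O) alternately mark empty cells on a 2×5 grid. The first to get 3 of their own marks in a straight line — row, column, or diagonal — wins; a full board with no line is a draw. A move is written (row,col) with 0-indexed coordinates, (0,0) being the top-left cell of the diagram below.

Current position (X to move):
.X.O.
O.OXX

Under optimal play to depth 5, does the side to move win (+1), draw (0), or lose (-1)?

value(.X.O./O.OXX, X) = 0

[.X.O./O.OXX] X move#1: (0,0):-1/XX.O./O.OXX, (0,2):-1/.XXO./O.OXX, (0,4):-1/.X.OX/O.OXX, (1,1):+0/.X.O./OXOXX*
[.X.O./OXOXX] O move#2: (0,0):+0/OX.O./OXOXX*, (0,2):+0/.XOO./OXOXX, (0,4):+0/.X.OO/OXOXX
[OX.O./OXOXX] X move#3: (0,2):+0/OXXO./OXOXX*, (0,4):+0/OX.OX/OXOXX
[OXXO./OXOXX] O move#4: (0,4):+0/OXXOO/OXOXX*
[OXXOO/OXOXX] end (terminal +0, X#5); searched .X.O./O.OXX to 5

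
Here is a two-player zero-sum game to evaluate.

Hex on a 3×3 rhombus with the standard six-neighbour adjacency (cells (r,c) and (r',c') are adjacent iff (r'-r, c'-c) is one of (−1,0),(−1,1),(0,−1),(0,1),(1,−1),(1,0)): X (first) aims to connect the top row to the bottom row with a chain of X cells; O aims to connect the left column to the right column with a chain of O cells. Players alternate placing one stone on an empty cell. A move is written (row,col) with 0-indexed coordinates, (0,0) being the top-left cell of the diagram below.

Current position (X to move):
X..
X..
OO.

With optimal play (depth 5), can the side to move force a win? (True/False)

X winning at [X../X../OO.]: False

p1 X@[X../X../OO.]: (0,1)[XX./X../OO.]-1* (0,2)[X.X/X../OO.]-1 (1,1)[X../XX./OO.]-1 (1,2)[X../X.X/OO.]-1 (2,2)[X../X../OOX]-1
p2 O@[XX./X../OO.]: (0,2)[XXO/X../OO.]+1* (1,1)[XX./XO./OO.]+1 (1,2)[XX./X.O/OO.]+1 (2,2)[XX./X../OOO]+1
p3 X@[XXO/X../OO.]: (1,1)[XXO/XX./OO.]-1* (1,2)[XXO/X.X/OO.]-1 (2,2)[XXO/X../OOX]-1
p4 O@[XXO/XX./OO.]: (1,2)[XXO/XXO/OO.]+1* (2,2)[XXO/XX./OOO]+1
p5 X@[XXO/XXO/OO.] terminal -1; root [X../X../OO.] d5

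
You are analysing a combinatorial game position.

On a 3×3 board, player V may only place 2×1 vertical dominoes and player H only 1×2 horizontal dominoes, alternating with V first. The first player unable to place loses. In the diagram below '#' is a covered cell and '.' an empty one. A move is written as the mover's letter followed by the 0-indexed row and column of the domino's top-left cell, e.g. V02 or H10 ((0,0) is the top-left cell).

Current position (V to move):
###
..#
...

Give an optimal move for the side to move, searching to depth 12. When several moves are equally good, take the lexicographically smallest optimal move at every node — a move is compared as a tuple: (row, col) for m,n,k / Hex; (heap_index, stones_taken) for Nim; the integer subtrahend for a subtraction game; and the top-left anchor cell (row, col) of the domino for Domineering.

V's best at [###/..#/...]: V11

p1 V@[###/..#/...]: V10[###/#.#/#..]-1 V11[###/.##/.#.]+1*
p2 H@[###/.##/.#.] terminal -1; root [###/..#/...] d12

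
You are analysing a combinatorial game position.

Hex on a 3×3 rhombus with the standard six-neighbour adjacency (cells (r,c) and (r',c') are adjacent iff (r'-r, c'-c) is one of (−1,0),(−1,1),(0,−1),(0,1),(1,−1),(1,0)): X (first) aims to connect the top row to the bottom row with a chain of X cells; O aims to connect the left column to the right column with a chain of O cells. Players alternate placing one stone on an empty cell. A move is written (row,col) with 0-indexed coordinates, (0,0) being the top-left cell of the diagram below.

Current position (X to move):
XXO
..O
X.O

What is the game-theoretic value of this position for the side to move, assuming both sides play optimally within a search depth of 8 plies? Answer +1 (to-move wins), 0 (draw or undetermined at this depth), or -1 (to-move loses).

[XXO/..O/X.O] X move#1: (1,0):+1/XXO/X.O/X.O*, (1,1):+1/XXO/.XO/X.O, (2,1):+1/XXO/..O/XXO
[XXO/X.O/X.O] end (terminal -1, O#2); searched XXO/..O/X.O to 8

value(XXO/..O/X.O, X) = +1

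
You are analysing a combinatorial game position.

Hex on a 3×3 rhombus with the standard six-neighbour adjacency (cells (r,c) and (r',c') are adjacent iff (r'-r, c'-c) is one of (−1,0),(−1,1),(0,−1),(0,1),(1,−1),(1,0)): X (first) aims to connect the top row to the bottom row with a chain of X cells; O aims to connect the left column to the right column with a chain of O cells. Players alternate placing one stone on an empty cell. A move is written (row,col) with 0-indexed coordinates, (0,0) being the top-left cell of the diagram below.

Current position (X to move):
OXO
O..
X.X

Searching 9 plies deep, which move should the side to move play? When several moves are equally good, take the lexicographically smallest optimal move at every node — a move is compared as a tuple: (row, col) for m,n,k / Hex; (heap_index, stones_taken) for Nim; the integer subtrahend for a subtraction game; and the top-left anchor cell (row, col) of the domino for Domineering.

X's best at [OXO/O../X.X]: (1,1)

[OXO/O../X.X] X move#1: (1,1):+1/OXO/OX./X.X*, (1,2):-1/OXO/O.X/X.X, (2,1):-1/OXO/O../XXX
[OXO/OX./X.X] end (terminal -1, O#2); searched OXO/O../X.X to 9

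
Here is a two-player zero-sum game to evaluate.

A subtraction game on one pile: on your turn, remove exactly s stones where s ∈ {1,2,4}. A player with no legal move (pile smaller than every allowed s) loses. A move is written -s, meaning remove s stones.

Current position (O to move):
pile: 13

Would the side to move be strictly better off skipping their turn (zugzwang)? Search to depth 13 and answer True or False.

zugzwang(13, O) = False

[13] O move#1: -1:+1/12*, -2:-1/11, -4:+1/9
[12] X move#2: -1:-1/11*, -2:-1/10, -4:-1/8
[11] O move#3: -1:-1/10, -2:+1/9*, -4:-1/7
[9] X move#4: -1:-1/8*, -2:-1/7, -4:-1/5
[8] O move#5: -1:-1/7, -2:+1/6*, -4:-1/4
[6] X move#6: -1:-1/5*, -2:-1/4, -4:-1/2
[5] O move#7: -1:-1/4, -2:+1/3*, -4:-1/1
[3] X move#8: -1:-1/2*, -2:-1/1
[2] O move#9: -1:-1/1, -2:+1/0*
[0] end (terminal -1, X#10); searched 13 to 13
suppose O passes — search the same position with X to move:
pass> [13] X move#1: -1:+1/12*, -2:-1/11, -4:+1/9
pass> [12] O move#2: -1:-1/11*, -2:-1/10, -4:-1/8
pass> [11] X move#3: -1:-1/10, -2:+1/9*, -4:-1/7
pass> [9] O move#4: -1:-1/8*, -2:-1/7, -4:-1/5
pass> [8] X move#5: -1:-1/7, -2:+1/6*, -4:-1/4
pass> [6] O move#6: -1:-1/5*, -2:-1/4, -4:-1/2
pass> [5] X move#7: -1:-1/4, -2:+1/3*, -4:-1/1
pass> [3] O move#8: -1:-1/2*, -2:-1/1
pass> [2] X move#9: -1:-1/1, -2:+1/0*
pass> [0] end (terminal -1, O#10); searched 13 to 13
for O: play +1, pass -1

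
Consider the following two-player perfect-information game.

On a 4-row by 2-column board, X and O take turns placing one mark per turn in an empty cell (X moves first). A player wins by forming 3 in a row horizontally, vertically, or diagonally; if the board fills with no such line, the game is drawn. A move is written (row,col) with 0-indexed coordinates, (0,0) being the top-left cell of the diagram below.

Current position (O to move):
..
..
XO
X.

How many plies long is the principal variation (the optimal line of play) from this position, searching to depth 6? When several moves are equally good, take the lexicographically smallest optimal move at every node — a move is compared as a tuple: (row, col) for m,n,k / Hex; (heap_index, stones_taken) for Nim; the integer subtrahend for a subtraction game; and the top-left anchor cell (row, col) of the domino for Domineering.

PV length from [../../XO/X.]: 5 plies

ply 1, O at ../../XO/X. | (0,0)=-1→O./../XO/X.; (0,1)=-1→.O/../XO/X.; (1,0)=+0→../O./XO/X.*; (1,1)=-1→../.O/XO/X.; (3,1)=-1→../../XO/XO
ply 2, X at ../O./XO/X. | (0,0)=-1→X./O./XO/X.; (0,1)=+0→.X/O./XO/X.*; (1,1)=+0→../OX/XO/X.; (3,1)=+0→../O./XO/XX
ply 3, O at .X/O./XO/X. | (0,0)=+0→OX/O./XO/X.*; (1,1)=+0→.X/OO/XO/X.; (3,1)=+0→.X/O./XO/XO
ply 4, X at OX/O./XO/X. | (1,1)=+0→OX/OX/XO/X.*; (3,1)=+0→OX/O./XO/XX
ply 5, O at OX/OX/XO/X. | (3,1)=+0→OX/OX/XO/XO*
ply 6: OX/OX/XO/XO is terminal +0 (X); from ../../XO/X. depth 6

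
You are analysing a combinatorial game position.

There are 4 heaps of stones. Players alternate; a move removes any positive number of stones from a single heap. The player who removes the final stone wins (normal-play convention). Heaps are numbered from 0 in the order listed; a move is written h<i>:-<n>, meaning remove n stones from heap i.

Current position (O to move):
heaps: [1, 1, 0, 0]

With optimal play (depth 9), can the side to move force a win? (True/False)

O winning at [(1,1,0,0)]: False

[(1,1,0,0)] O move#1: h0:-1:-1/(0,1,0,0)*, h1:-1:-1/(1,0,0,0)
[(0,1,0,0)] X move#2: h1:-1:+1/(0,0,0,0)*
[(0,0,0,0)] end (terminal -1, O#3); searched (1,1,0,0) to 9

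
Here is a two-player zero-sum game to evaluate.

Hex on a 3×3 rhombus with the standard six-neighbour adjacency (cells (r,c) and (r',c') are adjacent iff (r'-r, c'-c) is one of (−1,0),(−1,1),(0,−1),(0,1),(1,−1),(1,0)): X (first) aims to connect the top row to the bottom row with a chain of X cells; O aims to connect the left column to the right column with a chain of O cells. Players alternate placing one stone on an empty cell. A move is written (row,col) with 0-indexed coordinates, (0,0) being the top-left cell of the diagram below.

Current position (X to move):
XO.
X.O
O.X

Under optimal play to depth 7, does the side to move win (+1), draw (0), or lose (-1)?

[XO./X.O/O.X] X move#1: (0,2):-1/XOX/X.O/O.X*, (1,1):-1/XO./XXO/O.X, (2,1):-1/XO./X.O/OXX
[XOX/X.O/O.X] O move#2: (1,1):+1/XOX/XOO/O.X*, (2,1):+1/XOX/X.O/OOX
[XOX/XOO/O.X] end (terminal -1, X#3); searched XO./X.O/O.X to 7

value(XO./X.O/O.X, X) = -1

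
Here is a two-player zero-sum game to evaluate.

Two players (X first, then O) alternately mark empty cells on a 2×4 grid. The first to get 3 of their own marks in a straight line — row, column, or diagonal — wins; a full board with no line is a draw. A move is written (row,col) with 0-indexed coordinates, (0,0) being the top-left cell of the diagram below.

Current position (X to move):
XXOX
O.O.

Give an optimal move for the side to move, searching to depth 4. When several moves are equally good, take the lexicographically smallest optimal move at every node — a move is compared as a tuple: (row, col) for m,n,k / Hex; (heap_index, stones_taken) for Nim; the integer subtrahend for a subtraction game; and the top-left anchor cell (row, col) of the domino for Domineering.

X's best at [XXOX/O.O.]: (1,1)

[XXOX/O.O.] X move#1: (1,1):+0/XXOX/OXO.*, (1,3):-1/XXOX/O.OX
[XXOX/OXO.] O move#2: (1,3):+0/XXOX/OXOO*
[XXOX/OXOO] end (terminal +0, X#3); searched XXOX/O.O. to 4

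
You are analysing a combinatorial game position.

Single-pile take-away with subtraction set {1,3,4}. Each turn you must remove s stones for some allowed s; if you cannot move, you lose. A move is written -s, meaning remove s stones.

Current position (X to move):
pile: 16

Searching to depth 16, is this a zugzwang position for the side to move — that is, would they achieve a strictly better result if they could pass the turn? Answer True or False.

zugzwang(16, X) = True

p1 X@[16]: -1[15]-1* -3[13]-1 -4[12]-1
p2 O@[15]: -1[14]+1* -3[12]-1 -4[11]-1
p3 X@[14]: -1[13]-1* -3[11]-1 -4[10]-1
p4 O@[13]: -1[12]-1 -3[10]-1 -4[9]+1*
p5 X@[9]: -1[8]-1* -3[6]-1 -4[5]-1
p6 O@[8]: -1[7]+1* -3[5]-1 -4[4]-1
p7 X@[7]: -1[6]-1* -3[4]-1 -4[3]-1
p8 O@[6]: -1[5]-1 -3[3]-1 -4[2]+1*
p9 X@[2]: -1[1]-1*
p10 O@[1]: -1[0]+1*
p11 X@[0] terminal -1; root [16] d16
pass branch (O moves first from the same position):
  | p1 O@[16]: -1[15]-1* -3[13]-1 -4[12]-1
  | p2 X@[15]: -1[14]+1* -3[12]-1 -4[11]-1
  | p3 O@[14]: -1[13]-1* -3[11]-1 -4[10]-1
  | p4 X@[13]: -1[12]-1 -3[10]-1 -4[9]+1*
  | p5 O@[9]: -1[8]-1* -3[6]-1 -4[5]-1
  | p6 X@[8]: -1[7]+1* -3[5]-1 -4[4]-1
  | p7 O@[7]: -1[6]-1* -3[4]-1 -4[3]-1
  | p8 X@[6]: -1[5]-1 -3[3]-1 -4[2]+1*
  | p9 O@[2]: -1[1]-1*
  | p10 X@[1]: -1[0]+1*
  | p11 O@[0] terminal -1; root [16] d16
X moving scores -1; X passing scores +1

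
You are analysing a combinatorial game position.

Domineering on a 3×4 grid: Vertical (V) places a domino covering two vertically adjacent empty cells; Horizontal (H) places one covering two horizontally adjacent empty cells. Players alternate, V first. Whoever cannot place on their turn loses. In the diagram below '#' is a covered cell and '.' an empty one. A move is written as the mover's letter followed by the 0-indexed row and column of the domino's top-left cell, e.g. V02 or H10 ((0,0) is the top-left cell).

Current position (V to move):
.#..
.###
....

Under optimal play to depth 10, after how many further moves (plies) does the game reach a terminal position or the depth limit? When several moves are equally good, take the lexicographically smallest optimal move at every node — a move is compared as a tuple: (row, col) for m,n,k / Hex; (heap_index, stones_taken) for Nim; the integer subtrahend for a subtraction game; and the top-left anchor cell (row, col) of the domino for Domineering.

PV length from [.#../.###/....]: 2 plies

[.#../.###/....] V move#1: V00:-1/##../####/....*, V10:-1/.#../####/#...
[##../####/....] H move#2: H02:+1/####/####/....*, H20:+1/##../####/##.., H21:+1/##../####/.##., H22:+1/##../####/..##
[####/####/....] end (terminal -1, V#3); searched .#../.###/.... to 10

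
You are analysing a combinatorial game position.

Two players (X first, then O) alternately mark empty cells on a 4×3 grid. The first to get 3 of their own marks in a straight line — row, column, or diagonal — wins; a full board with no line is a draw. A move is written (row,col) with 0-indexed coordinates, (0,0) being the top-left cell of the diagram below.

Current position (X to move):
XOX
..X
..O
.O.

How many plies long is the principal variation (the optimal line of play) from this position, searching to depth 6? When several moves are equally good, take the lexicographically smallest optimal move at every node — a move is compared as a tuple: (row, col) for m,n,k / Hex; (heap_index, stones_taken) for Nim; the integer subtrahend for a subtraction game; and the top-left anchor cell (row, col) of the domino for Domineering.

PV length from [XOX/..X/..O/.O.]: 3 plies

ply 1, X at XOX/..X/..O/.O. | (1,0)=+1→XOX/X.X/..O/.O.*; (1,1)=+1→XOX/.XX/..O/.O.; (2,0)=+1→XOX/..X/X.O/.O.; (2,1)=+0→XOX/..X/.XO/.O.; (3,0)=-1→XOX/..X/..O/XO.; (3,2)=-1→XOX/..X/..O/.OX
ply 2, O at XOX/X.X/..O/.O. | (1,1)=-1→XOX/XOX/..O/.O.*; (2,0)=-1→XOX/X.X/O.O/.O.; (2,1)=-1→XOX/X.X/.OO/.O.; (3,0)=-1→XOX/X.X/..O/OO.; (3,2)=-1→XOX/X.X/..O/.OO
ply 3, X at XOX/XOX/..O/.O. | (2,0)=+1→XOX/XOX/X.O/.O.*; (2,1)=+1→XOX/XOX/.XO/.O.; (3,0)=-1→XOX/XOX/..O/XO.; (3,2)=-1→XOX/XOX/..O/.OX
ply 4: XOX/XOX/X.O/.O. is terminal -1 (O); from XOX/..X/..O/.O. depth 6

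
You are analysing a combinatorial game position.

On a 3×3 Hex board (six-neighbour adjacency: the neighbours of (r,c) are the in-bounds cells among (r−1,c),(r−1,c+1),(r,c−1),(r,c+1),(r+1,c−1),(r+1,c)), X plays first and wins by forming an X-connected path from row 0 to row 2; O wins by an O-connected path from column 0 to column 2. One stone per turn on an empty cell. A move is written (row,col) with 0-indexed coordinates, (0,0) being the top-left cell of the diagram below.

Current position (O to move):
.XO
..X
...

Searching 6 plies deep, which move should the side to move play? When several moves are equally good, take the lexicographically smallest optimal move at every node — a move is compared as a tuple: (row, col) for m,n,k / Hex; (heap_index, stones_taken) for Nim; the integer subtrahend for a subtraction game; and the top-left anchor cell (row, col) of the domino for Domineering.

ply 1, O at .XO/..X/... | (0,0)=-1→OXO/..X/...; (1,0)=-1→.XO/O.X/...; (1,1)=+1→.XO/.OX/...*; (2,0)=-1→.XO/..X/O..; (2,1)=-1→.XO/..X/.O.; (2,2)=-1→.XO/..X/..O
ply 2, X at .XO/.OX/... | (0,0)=-1→XXO/.OX/...*; (1,0)=-1→.XO/XOX/...; (2,0)=-1→.XO/.OX/X..; (2,1)=-1→.XO/.OX/.X.; (2,2)=-1→.XO/.OX/..X
ply 3, O at XXO/.OX/... | (1,0)=+1→XXO/OOX/...*; (2,0)=+1→XXO/.OX/O..; (2,1)=+1→XXO/.OX/.O.; (2,2)=+1→XXO/.OX/..O
ply 4: XXO/OOX/... is terminal -1 (X); from .XO/..X/... depth 6

O's best at [.XO/..X/...]: (1,1)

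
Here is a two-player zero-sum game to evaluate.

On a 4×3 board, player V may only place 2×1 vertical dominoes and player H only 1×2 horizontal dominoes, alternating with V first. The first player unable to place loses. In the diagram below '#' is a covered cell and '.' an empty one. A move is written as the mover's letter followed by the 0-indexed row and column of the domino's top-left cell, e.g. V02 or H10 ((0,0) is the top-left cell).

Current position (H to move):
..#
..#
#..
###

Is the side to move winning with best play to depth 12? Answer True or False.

[..#/..#/#../###] H move#1: H00:-1/###/..#/#../###, H10:+1/..#/###/#../###*, H21:-1/..#/..#/###/###
[..#/###/#../###] end (terminal -1, V#2); searched ..#/..#/#../### to 12

H winning at [..#/..#/#../###]: True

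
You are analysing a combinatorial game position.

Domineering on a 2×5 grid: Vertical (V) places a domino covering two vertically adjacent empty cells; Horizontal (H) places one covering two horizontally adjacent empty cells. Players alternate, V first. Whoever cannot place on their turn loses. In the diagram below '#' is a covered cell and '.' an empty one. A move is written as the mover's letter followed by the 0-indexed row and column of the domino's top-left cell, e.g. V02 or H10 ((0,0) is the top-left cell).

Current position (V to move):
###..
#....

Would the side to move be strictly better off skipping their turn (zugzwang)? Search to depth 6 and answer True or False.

p1 V@[###../#....]: V03[####./#..#.]+1* V04[###.#/#...#]-1
p2 H@[####./#..#.]: H11[####./####.]-1*
p3 V@[####./####.]: V04[#####/#####]+1*
p4 H@[#####/#####] terminal -1; root [###../#....] d6
if V skipped the turn, H would face:
~ p1 H@[###../#....]: H03[#####/#....]+1* H11[###../###..]-1 H12[###../#.##.]-1 H13[###../#..##]+1
~ p2 V@[#####/#....] terminal -1; root [###../#....] d6
compare (V): move=+1 vs pass=-1

zugzwang(###../#...., V) = False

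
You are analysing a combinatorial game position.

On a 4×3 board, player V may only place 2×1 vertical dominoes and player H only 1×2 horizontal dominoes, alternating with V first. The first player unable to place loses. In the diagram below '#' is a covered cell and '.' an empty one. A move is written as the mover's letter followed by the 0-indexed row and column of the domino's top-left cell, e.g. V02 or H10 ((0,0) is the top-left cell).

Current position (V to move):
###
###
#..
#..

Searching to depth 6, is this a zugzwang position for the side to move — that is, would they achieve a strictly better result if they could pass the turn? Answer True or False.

zugzwang(###/###/#../#.., V) = False

ply 1, V at ###/###/#../#.. | V21=+1→###/###/##./##.*; V22=+1→###/###/#.#/#.#
ply 2: ###/###/##./##. is terminal -1 (H); from ###/###/#../#.. depth 6
suppose V passes — search the same position with H to move:
pass> ply 1, H at ###/###/#../#.. | H21=+1→###/###/###/#..*; H31=+1→###/###/#../###
pass> ply 2: ###/###/###/#.. is terminal -1 (V); from ###/###/#../#.. depth 6
for V: play +1, pass -1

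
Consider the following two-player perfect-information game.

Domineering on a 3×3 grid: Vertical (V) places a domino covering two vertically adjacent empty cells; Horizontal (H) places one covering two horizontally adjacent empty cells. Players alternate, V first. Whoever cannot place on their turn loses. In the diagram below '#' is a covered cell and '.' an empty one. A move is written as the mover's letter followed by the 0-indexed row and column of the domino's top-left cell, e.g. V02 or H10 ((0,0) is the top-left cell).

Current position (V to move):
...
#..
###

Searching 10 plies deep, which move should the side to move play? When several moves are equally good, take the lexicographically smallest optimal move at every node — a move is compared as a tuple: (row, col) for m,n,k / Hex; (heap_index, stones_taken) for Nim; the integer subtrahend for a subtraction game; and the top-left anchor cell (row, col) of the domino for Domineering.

ply 1, V at .../#../### | V01=+1→.#./##./###*; V02=-1→..#/#.#/###
ply 2: .#./##./### is terminal -1 (H); from .../#../### depth 10

V's best at [.../#../###]: V01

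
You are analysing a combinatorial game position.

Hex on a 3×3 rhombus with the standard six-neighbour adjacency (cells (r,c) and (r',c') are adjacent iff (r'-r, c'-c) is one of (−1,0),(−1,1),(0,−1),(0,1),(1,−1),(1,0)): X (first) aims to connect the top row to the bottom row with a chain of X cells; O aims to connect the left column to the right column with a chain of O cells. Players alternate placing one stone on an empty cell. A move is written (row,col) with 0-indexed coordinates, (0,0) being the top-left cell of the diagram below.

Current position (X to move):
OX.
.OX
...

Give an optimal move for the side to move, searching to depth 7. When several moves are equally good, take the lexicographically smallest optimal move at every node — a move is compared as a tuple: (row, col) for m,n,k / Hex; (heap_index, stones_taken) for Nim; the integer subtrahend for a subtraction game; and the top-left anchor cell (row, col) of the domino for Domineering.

[OX./.OX/...] X move#1: (0,2):+1/OXX/.OX/...*, (1,0):+1/OX./XOX/..., (2,0):+1/OX./.OX/X.., (2,1):-1/OX./.OX/.X., (2,2):-1/OX./.OX/..X
[OXX/.OX/...] O move#2: (1,0):-1/OXX/OOX/...*, (2,0):-1/OXX/.OX/O.., (2,1):-1/OXX/.OX/.O., (2,2):-1/OXX/.OX/..O
[OXX/OOX/...] X move#3: (2,0):+1/OXX/OOX/X..*, (2,1):+1/OXX/OOX/.X., (2,2):+1/OXX/OOX/..X
[OXX/OOX/X..] O move#4: (2,1):-1/OXX/OOX/XO.*, (2,2):-1/OXX/OOX/X.O
[OXX/OOX/XO.] X move#5: (2,2):+1/OXX/OOX/XOX*
[OXX/OOX/XOX] end (terminal -1, O#6); searched OX./.OX/... to 7

X's best at [OX./.OX/...]: (0,2)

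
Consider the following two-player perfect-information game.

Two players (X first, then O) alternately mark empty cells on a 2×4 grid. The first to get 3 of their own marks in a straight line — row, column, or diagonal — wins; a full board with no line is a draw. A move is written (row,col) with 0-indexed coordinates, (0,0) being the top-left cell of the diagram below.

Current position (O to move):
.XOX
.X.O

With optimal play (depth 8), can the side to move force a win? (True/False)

O winning at [.XOX/.X.O]: False

[.XOX/.X.O] O move#1: (0,0):+0/OXOX/.X.O*, (1,0):+0/.XOX/OX.O, (1,2):+0/.XOX/.XOO
[OXOX/.X.O] X move#2: (1,0):+0/OXOX/XX.O*, (1,2):+0/OXOX/.XXO
[OXOX/XX.O] O move#3: (1,2):+0/OXOX/XXOO*
[OXOX/XXOO] end (terminal +0, X#4); searched .XOX/.X.O to 8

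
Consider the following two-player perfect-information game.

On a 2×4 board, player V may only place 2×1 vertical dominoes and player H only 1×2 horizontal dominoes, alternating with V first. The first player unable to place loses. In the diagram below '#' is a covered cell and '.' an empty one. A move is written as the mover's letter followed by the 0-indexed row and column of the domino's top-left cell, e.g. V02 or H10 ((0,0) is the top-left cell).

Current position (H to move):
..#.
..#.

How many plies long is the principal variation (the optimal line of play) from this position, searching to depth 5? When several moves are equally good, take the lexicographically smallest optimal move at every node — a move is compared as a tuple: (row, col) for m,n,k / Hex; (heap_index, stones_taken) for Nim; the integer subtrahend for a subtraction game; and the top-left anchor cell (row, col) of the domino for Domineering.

ply 1, H at ..#./..#. | H00=+1→###./..#.*; H10=+1→..#./###.
ply 2, V at ###./..#. | V03=-1→####/..##*
ply 3, H at ####/..## | H10=+1→####/####*
ply 4: ####/#### is terminal -1 (V); from ..#./..#. depth 5

PV length from [..#./..#.]: 3 plies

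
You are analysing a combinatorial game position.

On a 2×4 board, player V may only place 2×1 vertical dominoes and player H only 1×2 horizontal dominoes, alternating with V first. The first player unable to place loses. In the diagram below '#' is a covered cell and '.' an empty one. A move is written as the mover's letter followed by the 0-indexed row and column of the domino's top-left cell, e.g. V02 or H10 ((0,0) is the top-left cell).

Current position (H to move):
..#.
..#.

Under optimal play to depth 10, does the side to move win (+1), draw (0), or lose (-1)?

value(..#./..#., H) = +1

ply 1, H at ..#./..#. | H00=+1→###./..#.*; H10=+1→..#./###.
ply 2, V at ###./..#. | V03=-1→####/..##*
ply 3, H at ####/..## | H10=+1→####/####*
ply 4: ####/#### is terminal -1 (V); from ..#./..#. depth 10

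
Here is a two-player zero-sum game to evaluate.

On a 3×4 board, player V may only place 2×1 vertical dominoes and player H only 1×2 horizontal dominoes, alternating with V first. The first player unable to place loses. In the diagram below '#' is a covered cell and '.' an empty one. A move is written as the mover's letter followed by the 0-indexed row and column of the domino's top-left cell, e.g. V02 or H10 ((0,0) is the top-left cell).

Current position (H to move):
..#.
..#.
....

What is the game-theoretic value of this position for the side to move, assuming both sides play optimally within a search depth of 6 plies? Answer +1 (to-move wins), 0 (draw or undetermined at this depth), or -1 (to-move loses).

ply 1, H at ..#./..#./.... | H00=-1→###./..#./....; H10=+1→..#./###./....*; H20=-1→..#./..#./##..; H21=-1→..#./..#./.##.; H22=-1→..#./..#./..##
ply 2, V at ..#./###./.... | V03=-1→..##/####/....*; V13=-1→..#./####/...#
ply 3, H at ..##/####/.... | H00=+1→####/####/....*; H20=+1→..##/####/##..; H21=+1→..##/####/.##.; H22=+1→..##/####/..##
ply 4: ####/####/.... is terminal -1 (V); from ..#./..#./.... depth 6

value(..#./..#./...., H) = +1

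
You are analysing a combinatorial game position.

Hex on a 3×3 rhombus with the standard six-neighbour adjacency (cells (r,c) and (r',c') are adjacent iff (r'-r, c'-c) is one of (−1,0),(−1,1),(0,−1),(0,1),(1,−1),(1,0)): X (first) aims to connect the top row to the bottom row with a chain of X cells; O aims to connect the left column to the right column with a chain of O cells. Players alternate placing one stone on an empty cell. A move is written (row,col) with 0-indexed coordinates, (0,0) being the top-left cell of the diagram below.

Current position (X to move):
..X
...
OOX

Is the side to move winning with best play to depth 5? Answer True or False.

ply 1, X at ..X/.../OOX | (0,0)=-1→X.X/.../OOX; (0,1)=-1→.XX/.../OOX; (1,0)=-1→..X/X../OOX; (1,1)=-1→..X/.X./OOX; (1,2)=+1→..X/..X/OOX*
ply 2: ..X/..X/OOX is terminal -1 (O); from ..X/.../OOX depth 5

X winning at [..X/.../OOX]: True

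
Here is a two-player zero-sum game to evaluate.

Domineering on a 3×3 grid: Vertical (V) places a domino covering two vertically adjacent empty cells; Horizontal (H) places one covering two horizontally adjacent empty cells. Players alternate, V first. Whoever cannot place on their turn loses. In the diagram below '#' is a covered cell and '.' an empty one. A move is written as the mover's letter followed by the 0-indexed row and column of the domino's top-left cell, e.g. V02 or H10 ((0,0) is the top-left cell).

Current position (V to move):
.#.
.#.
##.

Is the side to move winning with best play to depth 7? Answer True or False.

ply 1, V at .#./.#./##. | V00=+1→##./##./##.*; V02=+1→.##/.##/##.; V12=+1→.#./.##/###
ply 2: ##./##./##. is terminal -1 (H); from .#./.#./##. depth 7

V winning at [.#./.#./##.]: True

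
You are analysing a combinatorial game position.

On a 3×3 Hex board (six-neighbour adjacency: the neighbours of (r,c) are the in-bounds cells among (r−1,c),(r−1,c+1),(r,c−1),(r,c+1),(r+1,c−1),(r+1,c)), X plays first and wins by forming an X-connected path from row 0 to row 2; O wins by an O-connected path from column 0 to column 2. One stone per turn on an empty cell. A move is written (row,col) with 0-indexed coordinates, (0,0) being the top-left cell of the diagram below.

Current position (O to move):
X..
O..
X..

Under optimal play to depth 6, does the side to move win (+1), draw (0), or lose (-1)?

value(X../O../X.., O) = +1

[X../O../X..] O move#1: (0,1):-1/XO./O../X.., (0,2):+1/X.O/O../X..*, (1,1):+1/X../OO./X.., (1,2):-1/X../O.O/X.., (2,1):-1/X../O../XO., (2,2):-1/X../O../X.O
[X.O/O../X..] X move#2: (0,1):-1/XXO/O../X..*, (1,1):-1/X.O/OX./X.., (1,2):-1/X.O/O.X/X.., (2,1):-1/X.O/O../XX., (2,2):-1/X.O/O../X.X
[XXO/O../X..] O move#3: (1,1):+1/XXO/OO./X..*, (1,2):-1/XXO/O.O/X.., (2,1):-1/XXO/O../XO., (2,2):-1/XXO/O../X.O
[XXO/OO./X..] end (terminal -1, X#4); searched X../O../X.. to 6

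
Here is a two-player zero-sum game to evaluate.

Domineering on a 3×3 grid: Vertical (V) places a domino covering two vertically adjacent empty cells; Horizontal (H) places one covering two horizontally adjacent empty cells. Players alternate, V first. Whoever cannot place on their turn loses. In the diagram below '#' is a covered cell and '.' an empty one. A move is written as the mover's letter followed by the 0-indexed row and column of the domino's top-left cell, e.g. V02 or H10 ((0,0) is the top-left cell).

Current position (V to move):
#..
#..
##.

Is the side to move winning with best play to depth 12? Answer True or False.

ply 1, V at #../#../##. | V01=+1→##./##./##.*; V02=+1→#.#/#.#/##.; V12=-1→#../#.#/###
ply 2: ##./##./##. is terminal -1 (H); from #../#../##. depth 12

V winning at [#../#../##.]: True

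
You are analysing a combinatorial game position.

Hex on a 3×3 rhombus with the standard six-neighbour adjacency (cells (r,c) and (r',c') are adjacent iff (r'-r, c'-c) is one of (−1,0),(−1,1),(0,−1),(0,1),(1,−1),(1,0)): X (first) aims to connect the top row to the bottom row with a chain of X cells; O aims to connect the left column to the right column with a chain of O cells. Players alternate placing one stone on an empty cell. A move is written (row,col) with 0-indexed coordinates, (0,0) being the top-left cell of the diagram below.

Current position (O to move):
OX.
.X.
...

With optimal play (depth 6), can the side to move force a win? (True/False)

ply 1, O at OX./.X./... | (0,2)=-1→OXO/.X./...*; (1,0)=-1→OX./OX./...; (1,2)=-1→OX./.XO/...; (2,0)=-1→OX./.X./O..; (2,1)=-1→OX./.X./.O.; (2,2)=-1→OX./.X./..O
ply 2, X at OXO/.X./... | (1,0)=+1→OXO/XX./...*; (1,2)=+1→OXO/.XX/...; (2,0)=+1→OXO/.X./X..; (2,1)=+1→OXO/.X./.X.; (2,2)=+1→OXO/.X./..X
ply 3, O at OXO/XX./... | (1,2)=-1→OXO/XXO/...*; (2,0)=-1→OXO/XX./O..; (2,1)=-1→OXO/XX./.O.; (2,2)=-1→OXO/XX./..O
ply 4, X at OXO/XXO/... | (2,0)=+1→OXO/XXO/X..*; (2,1)=+1→OXO/XXO/.X.; (2,2)=+1→OXO/XXO/..X
ply 5: OXO/XXO/X.. is terminal -1 (O); from OX./.X./... depth 6

O winning at [OX./.X./...]: False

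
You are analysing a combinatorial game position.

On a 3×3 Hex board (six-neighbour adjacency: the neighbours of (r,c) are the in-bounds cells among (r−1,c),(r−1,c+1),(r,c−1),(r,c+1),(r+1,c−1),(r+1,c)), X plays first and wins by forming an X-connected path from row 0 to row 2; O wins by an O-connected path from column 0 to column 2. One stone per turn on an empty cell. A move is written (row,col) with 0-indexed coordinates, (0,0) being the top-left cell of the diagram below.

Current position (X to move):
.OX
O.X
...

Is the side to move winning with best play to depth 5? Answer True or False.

ply 1, X at .OX/O.X/... | (0,0)=+1→XOX/O.X/...*; (1,1)=+1→.OX/OXX/...; (2,0)=+1→.OX/O.X/X..; (2,1)=+1→.OX/O.X/.X.; (2,2)=+1→.OX/O.X/..X
ply 2, O at XOX/O.X/... | (1,1)=-1→XOX/OOX/...*; (2,0)=-1→XOX/O.X/O..; (2,1)=-1→XOX/O.X/.O.; (2,2)=-1→XOX/O.X/..O
ply 3, X at XOX/OOX/... | (2,0)=+1→XOX/OOX/X..*; (2,1)=+1→XOX/OOX/.X.; (2,2)=+1→XOX/OOX/..X
ply 4, O at XOX/OOX/X.. | (2,1)=-1→XOX/OOX/XO.*; (2,2)=-1→XOX/OOX/X.O
ply 5, X at XOX/OOX/XO. | (2,2)=+1→XOX/OOX/XOX*
ply 6: XOX/OOX/XOX is terminal -1 (O); from .OX/O.X/... depth 5

X winning at [.OX/O.X/...]: True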